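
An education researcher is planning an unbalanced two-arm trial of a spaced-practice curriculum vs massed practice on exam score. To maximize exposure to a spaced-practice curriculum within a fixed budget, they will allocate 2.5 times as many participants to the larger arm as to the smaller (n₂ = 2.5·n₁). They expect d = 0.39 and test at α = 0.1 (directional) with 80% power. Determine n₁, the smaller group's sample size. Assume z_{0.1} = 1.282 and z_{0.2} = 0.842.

With allocation ratio k = n₂/n₁ = 2.5, Var(x̄₁−x̄₂) = σ²(1/n₁ + 1/(k·n₁)) = σ²·(k+1)/(k·n₁).
So n₁ = (1 + 1/k)·((z_{α} + z_β)/d)² = 1.400 × (2.124/0.39)².
n₁ = 1.400 × 29.66 = 41.5.
Round up: n₁ = 42, giving n₂ = 2.5 × 42 = 105.

n₁ = 42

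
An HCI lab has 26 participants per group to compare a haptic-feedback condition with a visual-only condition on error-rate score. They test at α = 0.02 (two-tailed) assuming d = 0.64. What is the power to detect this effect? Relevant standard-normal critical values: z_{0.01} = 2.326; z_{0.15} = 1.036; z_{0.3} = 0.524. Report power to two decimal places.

For two equal groups, power = Φ(d·√(n/2) − z_{α/2}).
d·√(n/2) = 0.64 × √(26/2) = 0.64 × 3.606 = 2.308.
z_β = 2.308 − 2.326 = -0.018.
Power = Φ(-0.018) = 0.493.

power ≈ 0.49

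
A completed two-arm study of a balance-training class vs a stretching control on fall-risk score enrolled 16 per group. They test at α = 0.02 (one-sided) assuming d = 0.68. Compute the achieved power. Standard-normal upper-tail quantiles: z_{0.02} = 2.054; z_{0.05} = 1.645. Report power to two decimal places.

power ≈ 0.45

For two equal groups, power = Φ(d·√(n/2) − z_{α}).
d·√(n/2) = 0.68 × √(16/2) = 0.68 × 2.828 = 1.923.
z_β = 1.923 − 2.054 = -0.131.
Power = Φ(-0.131) = 0.448.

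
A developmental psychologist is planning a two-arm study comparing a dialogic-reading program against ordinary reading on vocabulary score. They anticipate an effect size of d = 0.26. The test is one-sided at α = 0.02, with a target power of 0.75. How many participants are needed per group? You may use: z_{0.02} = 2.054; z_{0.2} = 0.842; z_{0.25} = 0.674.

For two independent groups with equal n: n = 2·((z_{α} + z_β) / d)².
z_{α} + z_β = 2.054 + 0.674 = 2.728.
n = 2 × (2.728 / 0.26)² = 2 × 10.492² = 2 × 110.09 = 220.2.
Round up to the next whole participant.

n = 221 per group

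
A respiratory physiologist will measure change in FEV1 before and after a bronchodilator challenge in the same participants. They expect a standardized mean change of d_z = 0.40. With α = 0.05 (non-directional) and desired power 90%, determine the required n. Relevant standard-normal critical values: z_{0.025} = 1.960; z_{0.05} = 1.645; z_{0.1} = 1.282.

n = 66 pairs

For a paired (one-sample on differences) test: n = ((z_{α/2} + z_β) / d)².
z_{α/2} + z_β = 1.960 + 1.282 = 3.242.
n = (3.242 / 0.40)² = 8.105² = 65.69.
Round up.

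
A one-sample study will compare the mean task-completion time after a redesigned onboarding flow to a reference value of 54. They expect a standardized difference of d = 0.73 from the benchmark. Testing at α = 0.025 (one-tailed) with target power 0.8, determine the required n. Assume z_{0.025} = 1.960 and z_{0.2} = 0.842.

For a one-sample test: n = ((z_{α} + z_β) / d)².
z_{α} + z_β = 1.960 + 0.842 = 2.802.
n = (2.802 / 0.73)² = 3.838² = 14.73.
Round up.

n = 15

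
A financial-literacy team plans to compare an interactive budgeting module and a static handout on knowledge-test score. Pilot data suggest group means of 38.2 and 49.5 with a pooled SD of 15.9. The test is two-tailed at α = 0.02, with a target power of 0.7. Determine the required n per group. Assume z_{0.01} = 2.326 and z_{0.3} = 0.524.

Cohen's d = |M₁ − M₂| / SD_pooled = |38.2 − 49.5| / 15.9 = 11.3 / 15.9 = 0.711.
For two independent groups with equal n: n = 2·((z_{α/2} + z_β) / d)².
z_{α/2} + z_β = 2.326 + 0.524 = 2.850.
n = 2 × (2.850 / 0.711)² = 2 × 4.008² = 2 × 16.07 = 32.1.
Round up to the next whole participant.

n = 33 per group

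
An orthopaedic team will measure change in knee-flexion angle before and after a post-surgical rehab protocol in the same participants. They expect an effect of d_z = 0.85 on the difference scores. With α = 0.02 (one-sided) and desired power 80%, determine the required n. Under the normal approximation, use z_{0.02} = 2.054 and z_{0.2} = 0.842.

For a paired (one-sample on differences) test: n = ((z_{α} + z_β) / d)².
z_{α} + z_β = 2.054 + 0.842 = 2.896.
n = (2.896 / 0.85)² = 3.407² = 11.61.
Round up.

n = 12 pairs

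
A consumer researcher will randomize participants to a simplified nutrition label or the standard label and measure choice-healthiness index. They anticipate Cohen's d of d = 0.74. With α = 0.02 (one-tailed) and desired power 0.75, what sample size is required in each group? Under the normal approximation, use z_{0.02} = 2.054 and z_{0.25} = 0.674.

For two independent groups with equal n: n = 2·((z_{α} + z_β) / d)².
z_{α} + z_β = 2.054 + 0.674 = 2.728.
n = 2 × (2.728 / 0.74)² = 2 × 3.686² = 2 × 13.59 = 27.2.
Round up to the next whole participant.

n = 28 per group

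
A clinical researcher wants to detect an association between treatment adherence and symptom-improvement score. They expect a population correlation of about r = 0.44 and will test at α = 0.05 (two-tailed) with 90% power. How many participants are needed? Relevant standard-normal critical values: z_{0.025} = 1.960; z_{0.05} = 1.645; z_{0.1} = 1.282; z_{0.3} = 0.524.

n = 51

Fisher's z: C = ½·ln((1+r)/(1−r)) = ½·ln(2.5714) = 0.4722.
n = ((z_{α/2} + z_β)/C)² + 3.
(1.960 + 1.282) / 0.4722 = 3.242 / 0.4722 = 6.866.
n = 6.866² + 3 = 47.14 + 3 = 50.1.
Round up.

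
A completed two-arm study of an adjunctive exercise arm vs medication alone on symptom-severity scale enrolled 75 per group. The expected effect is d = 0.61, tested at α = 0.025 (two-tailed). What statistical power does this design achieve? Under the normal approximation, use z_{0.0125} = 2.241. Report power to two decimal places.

power ≈ 0.93

For two equal groups, power = Φ(d·√(n/2) − z_{α/2}).
d·√(n/2) = 0.61 × √(75/2) = 0.61 × 6.124 = 3.735.
z_β = 3.735 − 2.241 = 1.494.
Power = Φ(1.494) = 0.932.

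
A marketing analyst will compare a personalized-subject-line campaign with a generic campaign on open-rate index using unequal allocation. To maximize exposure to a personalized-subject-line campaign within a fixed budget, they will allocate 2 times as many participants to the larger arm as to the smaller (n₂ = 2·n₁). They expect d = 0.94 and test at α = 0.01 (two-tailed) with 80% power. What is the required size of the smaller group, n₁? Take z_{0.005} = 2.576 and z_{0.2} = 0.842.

n₁ = 20

With allocation ratio k = n₂/n₁ = 2, Var(x̄₁−x̄₂) = σ²(1/n₁ + 1/(k·n₁)) = σ²·(k+1)/(k·n₁).
So n₁ = (1 + 1/k)·((z_{α/2} + z_β)/d)² = 1.500 × (3.418/0.94)².
n₁ = 1.500 × 13.22 = 19.8.
Round up: n₁ = 20, giving n₂ = 2 × 20 = 40.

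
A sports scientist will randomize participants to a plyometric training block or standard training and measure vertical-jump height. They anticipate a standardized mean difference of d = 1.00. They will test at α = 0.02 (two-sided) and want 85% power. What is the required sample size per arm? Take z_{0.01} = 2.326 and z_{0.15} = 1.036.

n = 23 per group

For two independent groups with equal n: n = 2·((z_{α/2} + z_β) / d)².
z_{α/2} + z_β = 2.326 + 1.036 = 3.362.
n = 2 × (3.362 / 1.00)² = 2 × 3.362² = 2 × 11.30 = 22.6.
Round up to the next whole participant.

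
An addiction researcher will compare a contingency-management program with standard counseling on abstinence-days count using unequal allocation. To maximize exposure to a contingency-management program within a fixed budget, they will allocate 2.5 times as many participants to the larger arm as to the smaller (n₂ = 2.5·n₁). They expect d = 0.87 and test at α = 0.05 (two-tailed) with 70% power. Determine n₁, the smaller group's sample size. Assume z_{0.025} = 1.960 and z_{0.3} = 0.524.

With allocation ratio k = n₂/n₁ = 2.5, Var(x̄₁−x̄₂) = σ²(1/n₁ + 1/(k·n₁)) = σ²·(k+1)/(k·n₁).
So n₁ = (1 + 1/k)·((z_{α/2} + z_β)/d)² = 1.400 × (2.484/0.87)².
n₁ = 1.400 × 8.15 = 11.4.
Round up: n₁ = 12, giving n₂ = 2.5 × 12 = 30.

n₁ = 12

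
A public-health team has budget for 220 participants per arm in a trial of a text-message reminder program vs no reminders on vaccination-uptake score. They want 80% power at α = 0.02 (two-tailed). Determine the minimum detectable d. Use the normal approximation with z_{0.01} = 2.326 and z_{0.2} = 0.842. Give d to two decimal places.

For two independent groups of n = 220 each: d_min = (z_{α/2} + z_β)·√(2/n).
z-sum = 2.326 + 0.842 = 3.168.
d_min = 3.168 × √(2/220) = 3.168 × 0.0953 = 0.302.

d_min ≈ 0.30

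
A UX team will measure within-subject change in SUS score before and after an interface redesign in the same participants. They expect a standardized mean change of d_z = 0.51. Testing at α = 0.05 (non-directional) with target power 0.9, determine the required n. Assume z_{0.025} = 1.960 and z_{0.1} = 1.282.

n = 41 pairs

For a paired (one-sample on differences) test: n = ((z_{α/2} + z_β) / d)².
z_{α/2} + z_β = 1.960 + 1.282 = 3.242.
n = (3.242 / 0.51)² = 6.357² = 40.41.
Round up.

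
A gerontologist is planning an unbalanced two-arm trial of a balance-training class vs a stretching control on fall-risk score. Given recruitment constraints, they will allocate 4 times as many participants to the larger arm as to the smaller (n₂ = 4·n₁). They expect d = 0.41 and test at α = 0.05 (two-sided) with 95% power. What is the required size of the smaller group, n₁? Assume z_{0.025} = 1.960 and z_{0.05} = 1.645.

n₁ = 97

With allocation ratio k = n₂/n₁ = 4, Var(x̄₁−x̄₂) = σ²(1/n₁ + 1/(k·n₁)) = σ²·(k+1)/(k·n₁).
So n₁ = (1 + 1/k)·((z_{α/2} + z_β)/d)² = 1.250 × (3.605/0.41)².
n₁ = 1.250 × 77.31 = 96.6.
Round up: n₁ = 97, giving n₂ = 4 × 97 = 388.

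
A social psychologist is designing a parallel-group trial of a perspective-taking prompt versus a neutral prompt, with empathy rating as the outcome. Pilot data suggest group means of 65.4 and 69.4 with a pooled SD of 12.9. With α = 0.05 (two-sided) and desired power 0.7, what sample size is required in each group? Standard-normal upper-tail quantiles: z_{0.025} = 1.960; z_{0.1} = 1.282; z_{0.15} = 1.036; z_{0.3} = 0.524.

n = 129 per group

Cohen's d = |M₁ − M₂| / SD_pooled = |65.4 − 69.4| / 12.9 = 4.0 / 12.9 = 0.310.
For two independent groups with equal n: n = 2·((z_{α/2} + z_β) / d)².
z_{α/2} + z_β = 1.960 + 0.524 = 2.484.
n = 2 × (2.484 / 0.310)² = 2 × 8.013² = 2 × 64.21 = 128.4.
Round up to the next whole participant.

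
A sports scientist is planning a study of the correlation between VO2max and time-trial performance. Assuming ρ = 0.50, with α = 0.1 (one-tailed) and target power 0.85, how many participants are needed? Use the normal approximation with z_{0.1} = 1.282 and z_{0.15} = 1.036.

n = 21

Fisher's z: C = ½·ln((1+r)/(1−r)) = ½·ln(3.0000) = 0.5493.
n = ((z_{α} + z_β)/C)² + 3.
(1.282 + 1.036) / 0.5493 = 2.318 / 0.5493 = 4.220.
n = 4.220² + 3 = 17.81 + 3 = 20.8.
Round up.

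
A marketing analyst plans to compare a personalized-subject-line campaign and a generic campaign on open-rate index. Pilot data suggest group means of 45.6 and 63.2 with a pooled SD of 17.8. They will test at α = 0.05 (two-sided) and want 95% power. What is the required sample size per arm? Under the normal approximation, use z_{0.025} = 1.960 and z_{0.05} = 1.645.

Cohen's d = |M₁ − M₂| / SD_pooled = |45.6 − 63.2| / 17.8 = 17.6 / 17.8 = 0.989.
For two independent groups with equal n: n = 2·((z_{α/2} + z_β) / d)².
z_{α/2} + z_β = 1.960 + 1.645 = 3.605.
n = 2 × (3.605 / 0.989)² = 2 × 3.645² = 2 × 13.29 = 26.6.
Round up to the next whole participant.

n = 27 per group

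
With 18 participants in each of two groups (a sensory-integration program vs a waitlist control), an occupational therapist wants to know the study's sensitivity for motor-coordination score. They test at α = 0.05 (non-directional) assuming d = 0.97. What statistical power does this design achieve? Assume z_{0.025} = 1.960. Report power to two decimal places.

For two equal groups, power = Φ(d·√(n/2) − z_{α/2}).
d·√(n/2) = 0.97 × √(18/2) = 0.97 × 3.000 = 2.910.
z_β = 2.910 − 1.960 = 0.950.
Power = Φ(0.950) = 0.829.

power ≈ 0.83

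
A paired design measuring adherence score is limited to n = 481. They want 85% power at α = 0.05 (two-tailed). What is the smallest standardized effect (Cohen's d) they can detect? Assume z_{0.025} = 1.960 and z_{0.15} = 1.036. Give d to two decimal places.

d_min ≈ 0.14

For a single sample (or paired design) of n = 481: d_min = (z_{α/2} + z_β)/√n.
z-sum = 1.960 + 1.036 = 2.996.
d_min = 2.996 / √481 = 2.996 / 21.932 = 0.137.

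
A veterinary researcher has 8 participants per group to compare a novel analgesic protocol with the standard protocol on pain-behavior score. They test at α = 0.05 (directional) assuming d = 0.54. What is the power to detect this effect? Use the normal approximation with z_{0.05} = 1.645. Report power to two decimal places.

For two equal groups, power = Φ(d·√(n/2) − z_{α}).
d·√(n/2) = 0.54 × √(8/2) = 0.54 × 2.000 = 1.080.
z_β = 1.080 − 1.645 = -0.565.
Power = Φ(-0.565) = 0.286.

power ≈ 0.29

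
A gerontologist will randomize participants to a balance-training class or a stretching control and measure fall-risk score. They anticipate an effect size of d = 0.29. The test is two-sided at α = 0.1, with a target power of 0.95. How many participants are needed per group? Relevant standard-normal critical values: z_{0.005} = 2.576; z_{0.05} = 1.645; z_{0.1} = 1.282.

For two independent groups with equal n: n = 2·((z_{α/2} + z_β) / d)².
z_{α/2} + z_β = 1.645 + 1.645 = 3.290.
n = 2 × (3.290 / 0.29)² = 2 × 11.345² = 2 × 128.71 = 257.4.
Round up to the next whole participant.

n = 258 per group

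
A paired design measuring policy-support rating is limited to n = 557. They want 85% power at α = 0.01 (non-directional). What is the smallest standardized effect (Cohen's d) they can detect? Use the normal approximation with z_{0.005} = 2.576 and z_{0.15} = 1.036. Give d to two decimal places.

For a single sample (or paired design) of n = 557: d_min = (z_{α/2} + z_β)/√n.
z-sum = 2.576 + 1.036 = 3.612.
d_min = 3.612 / √557 = 3.612 / 23.601 = 0.153.

d_min ≈ 0.15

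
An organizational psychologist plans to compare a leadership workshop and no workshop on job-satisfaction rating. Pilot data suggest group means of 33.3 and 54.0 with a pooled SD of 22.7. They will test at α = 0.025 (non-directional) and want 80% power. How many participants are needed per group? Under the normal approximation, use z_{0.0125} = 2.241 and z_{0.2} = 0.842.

Cohen's d = |M₁ − M₂| / SD_pooled = |33.3 − 54.0| / 22.7 = 20.7 / 22.7 = 0.912.
For two independent groups with equal n: n = 2·((z_{α/2} + z_β) / d)².
z_{α/2} + z_β = 2.241 + 0.842 = 3.083.
n = 2 × (3.083 / 0.912)² = 2 × 3.380² = 2 × 11.43 = 22.9.
Round up to the next whole participant.

n = 23 per group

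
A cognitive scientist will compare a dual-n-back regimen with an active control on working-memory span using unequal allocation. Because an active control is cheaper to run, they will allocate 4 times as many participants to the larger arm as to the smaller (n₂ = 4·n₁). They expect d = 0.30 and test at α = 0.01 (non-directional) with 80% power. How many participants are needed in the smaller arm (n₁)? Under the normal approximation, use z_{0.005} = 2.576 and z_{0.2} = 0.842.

With allocation ratio k = n₂/n₁ = 4, Var(x̄₁−x̄₂) = σ²(1/n₁ + 1/(k·n₁)) = σ²·(k+1)/(k·n₁).
So n₁ = (1 + 1/k)·((z_{α/2} + z_β)/d)² = 1.250 × (3.418/0.30)².
n₁ = 1.250 × 129.81 = 162.3.
Round up: n₁ = 163, giving n₂ = 4 × 163 = 652.

n₁ = 163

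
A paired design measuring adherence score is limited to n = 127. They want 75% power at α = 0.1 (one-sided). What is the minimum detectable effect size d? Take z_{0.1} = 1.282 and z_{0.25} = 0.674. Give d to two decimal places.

d_min ≈ 0.17

For a single sample (or paired design) of n = 127: d_min = (z_{α} + z_β)/√n.
z-sum = 1.282 + 0.674 = 1.956.
d_min = 1.956 / √127 = 1.956 / 11.269 = 0.174.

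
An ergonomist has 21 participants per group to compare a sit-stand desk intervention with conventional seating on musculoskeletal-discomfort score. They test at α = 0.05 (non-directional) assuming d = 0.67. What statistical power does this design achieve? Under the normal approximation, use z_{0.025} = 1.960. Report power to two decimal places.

power ≈ 0.58

For two equal groups, power = Φ(d·√(n/2) − z_{α/2}).
d·√(n/2) = 0.67 × √(21/2) = 0.67 × 3.240 = 2.171.
z_β = 2.171 − 1.960 = 0.211.
Power = Φ(0.211) = 0.584.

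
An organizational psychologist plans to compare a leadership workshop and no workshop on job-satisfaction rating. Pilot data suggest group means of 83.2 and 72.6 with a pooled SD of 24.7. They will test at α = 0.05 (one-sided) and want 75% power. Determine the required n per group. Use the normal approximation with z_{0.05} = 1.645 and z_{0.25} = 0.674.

n = 59 per group

Cohen's d = |M₁ − M₂| / SD_pooled = |83.2 − 72.6| / 24.7 = 10.6 / 24.7 = 0.429.
For two independent groups with equal n: n = 2·((z_{α} + z_β) / d)².
z_{α} + z_β = 1.645 + 0.674 = 2.319.
n = 2 × (2.319 / 0.429)² = 2 × 5.406² = 2 × 29.22 = 58.4.
Round up to the next whole participant.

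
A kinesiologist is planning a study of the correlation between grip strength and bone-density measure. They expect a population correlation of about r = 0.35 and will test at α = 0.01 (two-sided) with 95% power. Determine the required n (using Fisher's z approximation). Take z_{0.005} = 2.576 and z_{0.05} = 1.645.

Fisher's z: C = ½·ln((1+r)/(1−r)) = ½·ln(2.0769) = 0.3654.
n = ((z_{α/2} + z_β)/C)² + 3.
(2.576 + 1.645) / 0.3654 = 4.221 / 0.3654 = 11.552.
n = 11.552² + 3 = 133.44 + 3 = 136.4.
Round up.

n = 137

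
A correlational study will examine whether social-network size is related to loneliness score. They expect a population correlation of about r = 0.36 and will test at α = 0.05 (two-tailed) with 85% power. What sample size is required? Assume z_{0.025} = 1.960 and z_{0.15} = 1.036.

Fisher's z: C = ½·ln((1+r)/(1−r)) = ½·ln(2.1250) = 0.3769.
n = ((z_{α/2} + z_β)/C)² + 3.
(1.960 + 1.036) / 0.3769 = 2.996 / 0.3769 = 7.949.
n = 7.949² + 3 = 63.19 + 3 = 66.2.
Round up.

n = 67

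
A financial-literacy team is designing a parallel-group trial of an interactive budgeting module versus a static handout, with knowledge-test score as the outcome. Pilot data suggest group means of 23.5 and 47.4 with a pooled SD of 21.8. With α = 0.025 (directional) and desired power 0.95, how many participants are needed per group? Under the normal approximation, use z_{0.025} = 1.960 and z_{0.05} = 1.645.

Cohen's d = |M₁ − M₂| / SD_pooled = |23.5 − 47.4| / 21.8 = 23.9 / 21.8 = 1.096.
For two independent groups with equal n: n = 2·((z_{α} + z_β) / d)².
z_{α} + z_β = 1.960 + 1.645 = 3.605.
n = 2 × (3.605 / 1.096)² = 2 × 3.289² = 2 × 10.82 = 21.6.
Round up to the next whole participant.

n = 22 per group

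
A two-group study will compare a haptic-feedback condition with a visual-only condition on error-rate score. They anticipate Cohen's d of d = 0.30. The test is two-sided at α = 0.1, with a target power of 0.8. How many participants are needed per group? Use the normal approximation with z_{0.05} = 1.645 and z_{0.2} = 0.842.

n = 138 per group

For two independent groups with equal n: n = 2·((z_{α/2} + z_β) / d)².
z_{α/2} + z_β = 1.645 + 0.842 = 2.487.
n = 2 × (2.487 / 0.30)² = 2 × 8.290² = 2 × 68.72 = 137.4.
Round up to the next whole participant.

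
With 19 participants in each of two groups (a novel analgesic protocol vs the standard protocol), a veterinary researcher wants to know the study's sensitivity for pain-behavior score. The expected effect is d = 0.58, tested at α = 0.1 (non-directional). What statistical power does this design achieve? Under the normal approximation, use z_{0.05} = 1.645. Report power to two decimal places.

For two equal groups, power = Φ(d·√(n/2) − z_{α/2}).
d·√(n/2) = 0.58 × √(19/2) = 0.58 × 3.082 = 1.788.
z_β = 1.788 − 1.645 = 0.143.
Power = Φ(0.143) = 0.557.

power ≈ 0.56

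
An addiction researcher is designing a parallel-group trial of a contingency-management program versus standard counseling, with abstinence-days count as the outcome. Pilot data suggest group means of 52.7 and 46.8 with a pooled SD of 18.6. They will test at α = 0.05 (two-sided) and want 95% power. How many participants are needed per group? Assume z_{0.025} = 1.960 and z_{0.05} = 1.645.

n = 259 per group

Cohen's d = |M₁ − M₂| / SD_pooled = |52.7 − 46.8| / 18.6 = 5.9 / 18.6 = 0.317.
For two independent groups with equal n: n = 2·((z_{α/2} + z_β) / d)².
z_{α/2} + z_β = 1.960 + 1.645 = 3.605.
n = 2 × (3.605 / 0.317)² = 2 × 11.372² = 2 × 129.33 = 258.7.
Round up to the next whole participant.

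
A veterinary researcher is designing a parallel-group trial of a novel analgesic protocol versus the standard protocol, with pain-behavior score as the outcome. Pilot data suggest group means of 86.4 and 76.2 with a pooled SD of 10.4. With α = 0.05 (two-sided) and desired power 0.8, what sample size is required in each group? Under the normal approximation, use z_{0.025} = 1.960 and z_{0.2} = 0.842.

Cohen's d = |M₁ − M₂| / SD_pooled = |86.4 − 76.2| / 10.4 = 10.2 / 10.4 = 0.981.
For two independent groups with equal n: n = 2·((z_{α/2} + z_β) / d)².
z_{α/2} + z_β = 1.960 + 0.842 = 2.802.
n = 2 × (2.802 / 0.981)² = 2 × 2.856² = 2 × 8.16 = 16.3.
Round up to the next whole participant.

n = 17 per group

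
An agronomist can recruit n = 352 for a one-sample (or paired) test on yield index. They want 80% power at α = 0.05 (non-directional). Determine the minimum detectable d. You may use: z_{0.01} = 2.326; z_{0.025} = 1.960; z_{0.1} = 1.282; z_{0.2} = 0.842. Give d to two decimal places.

d_min ≈ 0.15

For a single sample (or paired design) of n = 352: d_min = (z_{α/2} + z_β)/√n.
z-sum = 1.960 + 0.842 = 2.802.
d_min = 2.802 / √352 = 2.802 / 18.762 = 0.149.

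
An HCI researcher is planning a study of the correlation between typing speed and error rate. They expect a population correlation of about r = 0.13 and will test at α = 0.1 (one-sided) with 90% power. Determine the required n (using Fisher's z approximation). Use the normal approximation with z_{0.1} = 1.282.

Fisher's z: C = ½·ln((1+r)/(1−r)) = ½·ln(1.2989) = 0.1307.
n = ((z_{α} + z_β)/C)² + 3.
(1.282 + 1.282) / 0.1307 = 2.564 / 0.1307 = 19.617.
n = 19.617² + 3 = 384.84 + 3 = 387.8.
Round up.

n = 388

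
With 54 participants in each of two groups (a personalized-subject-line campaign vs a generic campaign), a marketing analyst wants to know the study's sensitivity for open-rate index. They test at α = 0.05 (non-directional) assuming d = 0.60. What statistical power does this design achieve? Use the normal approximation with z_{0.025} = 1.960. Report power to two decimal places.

power ≈ 0.88

For two equal groups, power = Φ(d·√(n/2) − z_{α/2}).
d·√(n/2) = 0.60 × √(54/2) = 0.60 × 5.196 = 3.118.
z_β = 3.118 − 1.960 = 1.158.
Power = Φ(1.158) = 0.877.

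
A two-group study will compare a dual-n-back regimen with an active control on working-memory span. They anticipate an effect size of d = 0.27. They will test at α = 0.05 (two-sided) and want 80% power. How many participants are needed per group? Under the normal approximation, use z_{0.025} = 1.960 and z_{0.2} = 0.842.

For two independent groups with equal n: n = 2·((z_{α/2} + z_β) / d)².
z_{α/2} + z_β = 1.960 + 0.842 = 2.802.
n = 2 × (2.802 / 0.27)² = 2 × 10.378² = 2 × 107.70 = 215.4.
Round up to the next whole participant.

n = 216 per group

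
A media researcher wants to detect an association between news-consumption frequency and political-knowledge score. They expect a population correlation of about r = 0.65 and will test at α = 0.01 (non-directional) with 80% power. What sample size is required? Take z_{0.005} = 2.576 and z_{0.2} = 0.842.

n = 23

Fisher's z: C = ½·ln((1+r)/(1−r)) = ½·ln(4.7143) = 0.7753.
n = ((z_{α/2} + z_β)/C)² + 3.
(2.576 + 0.842) / 0.7753 = 3.418 / 0.7753 = 4.409.
n = 4.409² + 3 = 19.44 + 3 = 22.4.
Round up.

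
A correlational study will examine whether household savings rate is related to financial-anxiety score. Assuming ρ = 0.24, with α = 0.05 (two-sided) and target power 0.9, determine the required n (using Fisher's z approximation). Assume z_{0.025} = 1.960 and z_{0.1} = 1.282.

Fisher's z: C = ½·ln((1+r)/(1−r)) = ½·ln(1.6316) = 0.2448.
n = ((z_{α/2} + z_β)/C)² + 3.
(1.960 + 1.282) / 0.2448 = 3.242 / 0.2448 = 13.243.
n = 13.243² + 3 = 175.39 + 3 = 178.4.
Round up.

n = 179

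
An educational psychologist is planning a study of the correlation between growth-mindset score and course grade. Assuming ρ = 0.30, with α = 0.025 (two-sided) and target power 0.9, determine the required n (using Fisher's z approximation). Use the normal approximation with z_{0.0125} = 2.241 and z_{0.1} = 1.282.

n = 133

Fisher's z: C = ½·ln((1+r)/(1−r)) = ½·ln(1.8571) = 0.3095.
n = ((z_{α/2} + z_β)/C)² + 3.
(2.241 + 1.282) / 0.3095 = 3.523 / 0.3095 = 11.383.
n = 11.383² + 3 = 129.57 + 3 = 132.6.
Round up.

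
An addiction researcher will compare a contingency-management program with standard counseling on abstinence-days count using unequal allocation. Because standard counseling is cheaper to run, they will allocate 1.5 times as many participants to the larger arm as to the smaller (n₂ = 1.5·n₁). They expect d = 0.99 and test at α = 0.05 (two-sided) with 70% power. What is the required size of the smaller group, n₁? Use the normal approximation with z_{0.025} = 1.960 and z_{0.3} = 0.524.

With allocation ratio k = n₂/n₁ = 1.5, Var(x̄₁−x̄₂) = σ²(1/n₁ + 1/(k·n₁)) = σ²·(k+1)/(k·n₁).
So n₁ = (1 + 1/k)·((z_{α/2} + z_β)/d)² = 1.667 × (2.484/0.99)².
n₁ = 1.667 × 6.30 = 10.5.
Round up: n₁ = 11, giving n₂ = ⌈1.5 × 11⌉ = ⌈16.5⌉ = 17.

n₁ = 11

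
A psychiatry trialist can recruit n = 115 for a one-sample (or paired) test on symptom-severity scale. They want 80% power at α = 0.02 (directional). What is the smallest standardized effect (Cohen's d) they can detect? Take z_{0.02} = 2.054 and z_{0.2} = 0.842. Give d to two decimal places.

d_min ≈ 0.27

For a single sample (or paired design) of n = 115: d_min = (z_{α} + z_β)/√n.
z-sum = 2.054 + 0.842 = 2.896.
d_min = 2.896 / √115 = 2.896 / 10.724 = 0.270.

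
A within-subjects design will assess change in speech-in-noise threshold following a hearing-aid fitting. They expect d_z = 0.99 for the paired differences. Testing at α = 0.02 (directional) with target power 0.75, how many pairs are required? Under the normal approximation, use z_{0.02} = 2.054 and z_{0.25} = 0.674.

n = 8 pairs

For a paired (one-sample on differences) test: n = ((z_{α} + z_β) / d)².
z_{α} + z_β = 2.054 + 0.674 = 2.728.
n = (2.728 / 0.99)² = 2.756² = 7.59.
Round up.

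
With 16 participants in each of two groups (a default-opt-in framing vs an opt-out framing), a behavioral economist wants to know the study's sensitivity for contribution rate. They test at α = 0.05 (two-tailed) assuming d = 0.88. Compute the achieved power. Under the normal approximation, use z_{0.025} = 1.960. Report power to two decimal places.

For two equal groups, power = Φ(d·√(n/2) − z_{α/2}).
d·√(n/2) = 0.88 × √(16/2) = 0.88 × 2.828 = 2.489.
z_β = 2.489 − 1.960 = 0.529.
Power = Φ(0.529) = 0.702.

power ≈ 0.70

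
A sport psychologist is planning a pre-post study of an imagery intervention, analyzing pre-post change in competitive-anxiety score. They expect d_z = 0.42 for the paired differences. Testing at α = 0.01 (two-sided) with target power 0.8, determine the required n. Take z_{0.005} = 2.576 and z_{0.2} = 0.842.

For a paired (one-sample on differences) test: n = ((z_{α/2} + z_β) / d)².
z_{α/2} + z_β = 2.576 + 0.842 = 3.418.
n = (3.418 / 0.42)² = 8.138² = 66.23.
Round up.

n = 67 pairs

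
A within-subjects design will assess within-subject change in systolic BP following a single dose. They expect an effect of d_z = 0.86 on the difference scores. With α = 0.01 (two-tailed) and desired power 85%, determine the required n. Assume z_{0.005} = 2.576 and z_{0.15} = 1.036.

n = 18 pairs

For a paired (one-sample on differences) test: n = ((z_{α/2} + z_β) / d)².
z_{α/2} + z_β = 2.576 + 1.036 = 3.612.
n = (3.612 / 0.86)² = 4.200² = 17.64.
Round up.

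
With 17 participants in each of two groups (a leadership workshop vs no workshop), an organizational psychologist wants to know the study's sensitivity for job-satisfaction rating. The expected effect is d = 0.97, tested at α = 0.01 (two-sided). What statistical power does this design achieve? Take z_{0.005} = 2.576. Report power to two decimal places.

power ≈ 0.60

For two equal groups, power = Φ(d·√(n/2) − z_{α/2}).
d·√(n/2) = 0.97 × √(17/2) = 0.97 × 2.915 = 2.828.
z_β = 2.828 − 2.576 = 0.252.
Power = Φ(0.252) = 0.599.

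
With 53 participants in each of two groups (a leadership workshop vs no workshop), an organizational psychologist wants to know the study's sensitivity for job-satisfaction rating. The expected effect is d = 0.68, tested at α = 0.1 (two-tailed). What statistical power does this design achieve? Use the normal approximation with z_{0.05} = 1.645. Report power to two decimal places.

power ≈ 0.97

For two equal groups, power = Φ(d·√(n/2) − z_{α/2}).
d·√(n/2) = 0.68 × √(53/2) = 0.68 × 5.148 = 3.501.
z_β = 3.501 − 1.645 = 1.856.
Power = Φ(1.856) = 0.968.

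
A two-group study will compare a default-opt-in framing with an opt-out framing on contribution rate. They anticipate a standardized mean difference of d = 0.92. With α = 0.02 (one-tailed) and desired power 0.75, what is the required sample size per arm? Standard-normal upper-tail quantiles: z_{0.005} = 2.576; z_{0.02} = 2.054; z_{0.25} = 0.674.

For two independent groups with equal n: n = 2·((z_{α} + z_β) / d)².
z_{α} + z_β = 2.054 + 0.674 = 2.728.
n = 2 × (2.728 / 0.92)² = 2 × 2.965² = 2 × 8.79 = 17.6.
Round up to the next whole participant.

n = 18 per group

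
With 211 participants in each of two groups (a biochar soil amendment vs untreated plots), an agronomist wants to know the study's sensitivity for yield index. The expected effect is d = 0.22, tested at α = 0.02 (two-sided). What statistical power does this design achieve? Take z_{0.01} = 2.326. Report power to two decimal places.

power ≈ 0.47

For two equal groups, power = Φ(d·√(n/2) − z_{α/2}).
d·√(n/2) = 0.22 × √(211/2) = 0.22 × 10.271 = 2.260.
z_β = 2.260 − 2.326 = -0.066.
Power = Φ(-0.066) = 0.474.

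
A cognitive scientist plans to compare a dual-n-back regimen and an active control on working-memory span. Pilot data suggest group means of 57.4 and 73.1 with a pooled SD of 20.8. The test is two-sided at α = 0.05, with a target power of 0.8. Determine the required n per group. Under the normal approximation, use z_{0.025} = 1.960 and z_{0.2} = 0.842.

n = 28 per group

Cohen's d = |M₁ − M₂| / SD_pooled = |57.4 − 73.1| / 20.8 = 15.7 / 20.8 = 0.755.
For two independent groups with equal n: n = 2·((z_{α/2} + z_β) / d)².
z_{α/2} + z_β = 1.960 + 0.842 = 2.802.
n = 2 × (2.802 / 0.755)² = 2 × 3.711² = 2 × 13.77 = 27.5.
Round up to the next whole participant.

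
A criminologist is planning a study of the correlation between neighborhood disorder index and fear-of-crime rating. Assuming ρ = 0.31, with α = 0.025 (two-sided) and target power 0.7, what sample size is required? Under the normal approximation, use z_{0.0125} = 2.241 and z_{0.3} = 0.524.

Fisher's z: C = ½·ln((1+r)/(1−r)) = ½·ln(1.8986) = 0.3205.
n = ((z_{α/2} + z_β)/C)² + 3.
(2.241 + 0.524) / 0.3205 = 2.765 / 0.3205 = 8.627.
n = 8.627² + 3 = 74.43 + 3 = 77.4.
Round up.

n = 78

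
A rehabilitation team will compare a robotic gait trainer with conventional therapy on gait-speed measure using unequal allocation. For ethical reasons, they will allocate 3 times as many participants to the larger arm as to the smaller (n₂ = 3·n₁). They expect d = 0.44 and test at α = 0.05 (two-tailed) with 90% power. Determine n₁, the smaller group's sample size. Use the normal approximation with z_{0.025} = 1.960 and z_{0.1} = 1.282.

n₁ = 73

With allocation ratio k = n₂/n₁ = 3, Var(x̄₁−x̄₂) = σ²(1/n₁ + 1/(k·n₁)) = σ²·(k+1)/(k·n₁).
So n₁ = (1 + 1/k)·((z_{α/2} + z_β)/d)² = 1.333 × (3.242/0.44)².
n₁ = 1.333 × 54.29 = 72.4.
Round up: n₁ = 73, giving n₂ = 3 × 73 = 219.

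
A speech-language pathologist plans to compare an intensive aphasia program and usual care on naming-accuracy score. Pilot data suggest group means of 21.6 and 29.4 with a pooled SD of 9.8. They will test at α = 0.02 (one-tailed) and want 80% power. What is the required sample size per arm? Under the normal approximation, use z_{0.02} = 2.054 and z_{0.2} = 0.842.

Cohen's d = |M₁ − M₂| / SD_pooled = |21.6 − 29.4| / 9.8 = 7.8 / 9.8 = 0.796.
For two independent groups with equal n: n = 2·((z_{α} + z_β) / d)².
z_{α} + z_β = 2.054 + 0.842 = 2.896.
n = 2 × (2.896 / 0.796)² = 2 × 3.638² = 2 × 13.24 = 26.5.
Round up to the next whole participant.

n = 27 per group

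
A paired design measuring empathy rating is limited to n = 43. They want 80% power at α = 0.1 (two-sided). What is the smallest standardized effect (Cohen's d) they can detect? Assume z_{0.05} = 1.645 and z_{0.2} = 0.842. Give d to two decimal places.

For a single sample (or paired design) of n = 43: d_min = (z_{α/2} + z_β)/√n.
z-sum = 1.645 + 0.842 = 2.487.
d_min = 2.487 / √43 = 2.487 / 6.557 = 0.379.

d_min ≈ 0.38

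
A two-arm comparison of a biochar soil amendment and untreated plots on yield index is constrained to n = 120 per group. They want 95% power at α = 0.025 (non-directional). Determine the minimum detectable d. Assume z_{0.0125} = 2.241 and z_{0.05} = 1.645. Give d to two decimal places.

For two independent groups of n = 120 each: d_min = (z_{α/2} + z_β)·√(2/n).
z-sum = 2.241 + 1.645 = 3.886.
d_min = 3.886 × √(2/120) = 3.886 × 0.1291 = 0.502.

d_min ≈ 0.50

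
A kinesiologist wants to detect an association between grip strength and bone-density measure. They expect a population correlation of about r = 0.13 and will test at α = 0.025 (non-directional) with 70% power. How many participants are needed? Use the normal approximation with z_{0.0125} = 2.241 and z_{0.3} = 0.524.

Fisher's z: C = ½·ln((1+r)/(1−r)) = ½·ln(1.2989) = 0.1307.
n = ((z_{α/2} + z_β)/C)² + 3.
(2.241 + 0.524) / 0.1307 = 2.765 / 0.1307 = 21.155.
n = 21.155² + 3 = 447.55 + 3 = 450.5.
Round up.

n = 451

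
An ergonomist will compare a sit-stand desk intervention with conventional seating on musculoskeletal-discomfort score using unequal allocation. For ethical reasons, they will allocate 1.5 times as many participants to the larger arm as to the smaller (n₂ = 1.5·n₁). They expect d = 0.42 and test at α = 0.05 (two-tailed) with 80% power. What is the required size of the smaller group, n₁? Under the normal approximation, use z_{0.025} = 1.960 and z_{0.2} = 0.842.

With allocation ratio k = n₂/n₁ = 1.5, Var(x̄₁−x̄₂) = σ²(1/n₁ + 1/(k·n₁)) = σ²·(k+1)/(k·n₁).
So n₁ = (1 + 1/k)·((z_{α/2} + z_β)/d)² = 1.667 × (2.802/0.42)².
n₁ = 1.667 × 44.51 = 74.2.
Round up: n₁ = 75, giving n₂ = ⌈1.5 × 75⌉ = ⌈112.5⌉ = 113.

n₁ = 75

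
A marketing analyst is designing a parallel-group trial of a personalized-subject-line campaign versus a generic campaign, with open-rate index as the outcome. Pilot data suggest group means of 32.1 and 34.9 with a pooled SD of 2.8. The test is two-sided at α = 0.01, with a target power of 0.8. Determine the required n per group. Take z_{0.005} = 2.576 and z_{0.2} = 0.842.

n = 24 per group

Cohen's d = |M₁ − M₂| / SD_pooled = |32.1 − 34.9| / 2.8 = 2.8 / 2.8 = 1.000.
For two independent groups with equal n: n = 2·((z_{α/2} + z_β) / d)².
z_{α/2} + z_β = 2.576 + 0.842 = 3.418.
n = 2 × (3.418 / 1.000)² = 2 × 3.418² = 2 × 11.68 = 23.4.
Round up to the next whole participant.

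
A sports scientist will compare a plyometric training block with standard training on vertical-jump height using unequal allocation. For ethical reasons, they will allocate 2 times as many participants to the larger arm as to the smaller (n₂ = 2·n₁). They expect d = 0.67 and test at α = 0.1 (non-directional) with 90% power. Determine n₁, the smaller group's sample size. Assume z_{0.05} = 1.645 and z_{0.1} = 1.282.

n₁ = 29

With allocation ratio k = n₂/n₁ = 2, Var(x̄₁−x̄₂) = σ²(1/n₁ + 1/(k·n₁)) = σ²·(k+1)/(k·n₁).
So n₁ = (1 + 1/k)·((z_{α/2} + z_β)/d)² = 1.500 × (2.927/0.67)².
n₁ = 1.500 × 19.09 = 28.6.
Round up: n₁ = 29, giving n₂ = 2 × 29 = 58.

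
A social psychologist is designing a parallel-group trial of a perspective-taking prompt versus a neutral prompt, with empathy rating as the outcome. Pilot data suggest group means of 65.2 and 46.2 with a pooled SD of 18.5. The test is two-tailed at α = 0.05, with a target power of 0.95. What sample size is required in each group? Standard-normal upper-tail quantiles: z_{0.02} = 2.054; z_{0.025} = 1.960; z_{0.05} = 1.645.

n = 25 per group

Cohen's d = |M₁ − M₂| / SD_pooled = |65.2 − 46.2| / 18.5 = 19.0 / 18.5 = 1.027.
For two independent groups with equal n: n = 2·((z_{α/2} + z_β) / d)².
z_{α/2} + z_β = 1.960 + 1.645 = 3.605.
n = 2 × (3.605 / 1.027)² = 2 × 3.510² = 2 × 12.32 = 24.6.
Round up to the next whole participant.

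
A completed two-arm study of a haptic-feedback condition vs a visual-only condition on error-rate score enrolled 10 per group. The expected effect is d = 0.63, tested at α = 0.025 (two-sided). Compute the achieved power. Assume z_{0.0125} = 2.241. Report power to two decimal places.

power ≈ 0.20

For two equal groups, power = Φ(d·√(n/2) − z_{α/2}).
d·√(n/2) = 0.63 × √(10/2) = 0.63 × 2.236 = 1.409.
z_β = 1.409 − 2.241 = -0.832.
Power = Φ(-0.832) = 0.203.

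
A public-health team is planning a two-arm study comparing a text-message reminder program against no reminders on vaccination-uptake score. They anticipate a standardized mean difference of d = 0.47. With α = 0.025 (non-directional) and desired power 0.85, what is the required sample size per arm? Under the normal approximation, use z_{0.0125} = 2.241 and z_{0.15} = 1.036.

For two independent groups with equal n: n = 2·((z_{α/2} + z_β) / d)².
z_{α/2} + z_β = 2.241 + 1.036 = 3.277.
n = 2 × (3.277 / 0.47)² = 2 × 6.972² = 2 × 48.61 = 97.2.
Round up to the next whole participant.

n = 98 per group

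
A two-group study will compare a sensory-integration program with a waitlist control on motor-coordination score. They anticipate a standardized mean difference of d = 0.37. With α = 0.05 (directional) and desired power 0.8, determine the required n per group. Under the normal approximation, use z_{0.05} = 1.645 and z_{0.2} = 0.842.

n = 91 per group

For two independent groups with equal n: n = 2·((z_{α} + z_β) / d)².
z_{α} + z_β = 1.645 + 0.842 = 2.487.
n = 2 × (2.487 / 0.37)² = 2 × 6.722² = 2 × 45.18 = 90.4.
Round up to the next whole participant.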